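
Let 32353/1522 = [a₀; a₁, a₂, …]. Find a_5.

4

32353 = 21·1522 + 391   →  a_0 = 21
1522 = 3·391 + 349   →  a_1 = 3
391 = 1·349 + 42   →  a_2 = 1
349 = 8·42 + 13   →  a_3 = 8
42 = 3·13 + 3   →  a_4 = 3
13 = 4·3 + 1   →  a_5 = 4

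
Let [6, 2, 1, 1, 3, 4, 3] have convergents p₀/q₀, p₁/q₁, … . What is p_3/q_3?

32/5

Using pₖ = aₖpₖ₋₁ + pₖ₋₂, qₖ = aₖqₖ₋₁ + qₖ₋₂ (with p₋₁=1, p₋₂=0, q₋₁=0, q₋₂=1):
  k=0: a=6, p=6, q=1
  k=1: a=2, p=13, q=2
  k=2: a=1, p=19, q=3
  k=3: a=1, p=32, q=5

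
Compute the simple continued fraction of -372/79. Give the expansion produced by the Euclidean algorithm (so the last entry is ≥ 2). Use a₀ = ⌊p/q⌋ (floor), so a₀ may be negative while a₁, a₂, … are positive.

-372 = -5×79 + 23
79 = 3×23 + 10
23 = 2×10 + 3
10 = 3×3 + 1
3 = 3×1 + 0  (stop)
So -372/79 = [-5; 3, 2, 3, 3].

[-5; 3, 2, 3, 3]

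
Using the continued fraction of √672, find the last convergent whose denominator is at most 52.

√672 = [25; 1, 11, 1, 50, …] (period length 4).
Convergents:
  p_0/q_0 = 25/1
  p_1/q_1 = 26/1
  p_2/q_2 = 311/12
  p_3/q_3 = 337/13
  p_4/q_4 = 17161/662
q_3 = 13 ≤ 52 < 662 = q_4, so the answer is 337/13.

337/13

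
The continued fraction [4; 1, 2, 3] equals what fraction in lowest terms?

Fold from the inside: start with 3/1.
  2 + 1/3 = 7/3
  1 + 3/7 = 10/7
  4 + 7/10 = 47/10

47/10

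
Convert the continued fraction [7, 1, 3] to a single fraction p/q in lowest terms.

31/4

Using pₖ = aₖpₖ₋₁ + pₖ₋₂ and qₖ = aₖqₖ₋₁ + qₖ₋₂:
  k=0: a=7, p=7, q=1
  k=1: a=1, p=8, q=1
  k=2: a=3, p=31, q=4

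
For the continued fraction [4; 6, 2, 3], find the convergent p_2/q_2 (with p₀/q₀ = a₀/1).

Using pₖ = aₖpₖ₋₁ + pₖ₋₂, qₖ = aₖqₖ₋₁ + qₖ₋₂ (with p₋₁=1, p₋₂=0, q₋₁=0, q₋₂=1):
  k=0: a=4, p=4, q=1
  k=1: a=6, p=25, q=6
  k=2: a=2, p=54, q=13

54/13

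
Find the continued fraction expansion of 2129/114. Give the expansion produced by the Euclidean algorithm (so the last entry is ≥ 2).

[18; 1, 2, 12, 3]

2129 = 18×114 + 77
114 = 1×77 + 37
77 = 2×37 + 3
37 = 12×3 + 1
3 = 3×1 + 0  (stop)
So 2129/114 = [18; 1, 2, 12, 3].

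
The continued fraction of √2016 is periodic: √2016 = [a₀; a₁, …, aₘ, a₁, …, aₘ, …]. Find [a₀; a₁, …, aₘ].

a₀ = ⌊√2016⌋ = 44.
With m₀=0, d₀=1 and mₖ₊₁ = dₖaₖ − mₖ, dₖ₊₁ = (n − mₖ₊₁²)/dₖ, aₖ₊₁ = ⌊(a₀+mₖ₊₁)/dₖ₊₁⌋:
  k=1: m=44, d=80, a=1
  k=2: m=36, d=9, a=8
  k=3: m=36, d=80, a=1
  k=4: m=44, d=1, a=88
d=1 and a=2a₀=88 at k=4, so the next step gives (m, d) = (44, 80) again — its k=1 value — and the period has length 4.

[44; 1, 8, 1, 88]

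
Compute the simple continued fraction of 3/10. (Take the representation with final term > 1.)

[0; 3, 3]

3 = 0*10 + 3
10 = 3*3 + 1
3 = 3*1 + 0  (stop)
So 3/10 = [0; 3, 3].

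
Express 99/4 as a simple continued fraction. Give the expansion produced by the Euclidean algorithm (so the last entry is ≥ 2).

99 = 24×4 + 3
4 = 1×3 + 1
3 = 3×1 + 0  (stop)
So 99/4 = [24; 1, 3].

[24; 1, 3]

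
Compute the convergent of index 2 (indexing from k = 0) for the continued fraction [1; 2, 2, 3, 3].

7/5

Using pₖ = aₖpₖ₋₁ + pₖ₋₂, qₖ = aₖqₖ₋₁ + qₖ₋₂ (with p₋₁=1, p₋₂=0, q₋₁=0, q₋₂=1):
  k=0: a=1, p=1, q=1
  k=1: a=2, p=3, q=2
  k=2: a=2, p=7, q=5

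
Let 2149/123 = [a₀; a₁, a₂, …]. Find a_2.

8

2149 = 17·123 + 58   →  a_0 = 17
123 = 2·58 + 7   →  a_1 = 2
58 = 8·7 + 2   →  a_2 = 8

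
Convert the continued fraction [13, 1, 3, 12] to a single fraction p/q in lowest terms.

Fold from the inside: start with 12/1.
  3 + 1/12 = 37/12
  1 + 12/37 = 49/37
  13 + 37/49 = 674/49

674/49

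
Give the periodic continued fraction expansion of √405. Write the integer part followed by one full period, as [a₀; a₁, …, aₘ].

[20; 8, 40]

a₀ = ⌊√405⌋ = 20.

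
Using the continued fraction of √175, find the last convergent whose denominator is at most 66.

463/35

√175 = [13; 4, 2, 1, 2, 4, 26, …] (period length 6).
Convergents:
  p_0/q_0 = 13/1
  p_1/q_1 = 53/4
  p_2/q_2 = 119/9
  p_3/q_3 = 172/13
  p_4/q_4 = 463/35
  p_5/q_5 = 2024/153
q_4 = 35 ≤ 66 < 153 = q_5, so the answer is 463/35.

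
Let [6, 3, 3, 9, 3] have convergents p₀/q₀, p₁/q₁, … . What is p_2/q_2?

63/10

Using pₖ = aₖpₖ₋₁ + pₖ₋₂, qₖ = aₖqₖ₋₁ + qₖ₋₂ (with p₋₁=1, p₋₂=0, q₋₁=0, q₋₂=1):
  k=0: a=6, p=6, q=1
  k=1: a=3, p=19, q=3
  k=2: a=3, p=63, q=10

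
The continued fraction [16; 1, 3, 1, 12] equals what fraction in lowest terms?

1075/64

Fold from the inside: start with 12/1.
  1 + 1/12 = 13/12
  3 + 12/13 = 51/13
  1 + 13/51 = 64/51
  16 + 51/64 = 1075/64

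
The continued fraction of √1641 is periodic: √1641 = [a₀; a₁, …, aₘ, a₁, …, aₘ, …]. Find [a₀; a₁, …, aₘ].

a₀ = ⌊√1641⌋ = 40.
With m₀=0, d₀=1 and mₖ₊₁ = dₖaₖ − mₖ, dₖ₊₁ = (n − mₖ₊₁²)/dₖ, aₖ₊₁ = ⌊(a₀+mₖ₊₁)/dₖ₊₁⌋:
  k=1: m=40, d=41, a=1
  k=2: m=1, d=40, a=1
  k=3: m=39, d=3, a=26
  k=4: m=39, d=40, a=1
  k=5: m=1, d=41, a=1
  k=6: m=40, d=1, a=80
d=1 and a=2a₀=80 at k=6, so the next step gives (m, d) = (40, 41) again — its k=1 value — and the period has length 6.

[40; 1, 1, 26, 1, 1, 80]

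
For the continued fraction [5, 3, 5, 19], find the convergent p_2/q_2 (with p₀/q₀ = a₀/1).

85/16

Using pₖ = aₖpₖ₋₁ + pₖ₋₂, qₖ = aₖqₖ₋₁ + qₖ₋₂ (with p₋₁=1, p₋₂=0, q₋₁=0, q₋₂=1):
  k=0: a=5, p=5, q=1
  k=1: a=3, p=16, q=3
  k=2: a=5, p=85, q=16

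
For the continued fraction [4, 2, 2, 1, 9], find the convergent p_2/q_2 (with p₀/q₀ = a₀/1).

22/5

Using pₖ = aₖpₖ₋₁ + pₖ₋₂, qₖ = aₖqₖ₋₁ + qₖ₋₂ (with p₋₁=1, p₋₂=0, q₋₁=0, q₋₂=1):
  k=0: a=4, p=4, q=1
  k=1: a=2, p=9, q=2
  k=2: a=2, p=22, q=5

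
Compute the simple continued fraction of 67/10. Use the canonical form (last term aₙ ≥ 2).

67 = 6×10 + 7
10 = 1×7 + 3
7 = 2×3 + 1
3 = 3×1 + 0  (stop)
So 67/10 = [6; 1, 2, 3].

[6; 1, 2, 3]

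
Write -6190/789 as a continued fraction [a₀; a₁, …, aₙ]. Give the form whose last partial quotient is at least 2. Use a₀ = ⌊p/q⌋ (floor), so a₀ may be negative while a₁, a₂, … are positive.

[-8; 6, 2, 7, 8]

-6190 = -8·789 + 122
789 = 6·122 + 57
122 = 2·57 + 8
57 = 7·8 + 1
8 = 8·1 + 0  (stop)
So -6190/789 = [-8; 6, 2, 7, 8].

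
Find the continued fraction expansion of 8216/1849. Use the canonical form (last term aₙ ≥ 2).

8216 = 4·1849 + 820
1849 = 2·820 + 209
820 = 3·209 + 193
209 = 1·193 + 16
193 = 12·16 + 1
16 = 16·1 + 0  (stop)
So 8216/1849 = [4; 2, 3, 1, 12, 16].

[4; 2, 3, 1, 12, 16]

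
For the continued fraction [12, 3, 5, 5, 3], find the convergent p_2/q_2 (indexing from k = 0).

197/16

Using pₖ = aₖpₖ₋₁ + pₖ₋₂, qₖ = aₖqₖ₋₁ + qₖ₋₂ (with p₋₁=1, p₋₂=0, q₋₁=0, q₋₂=1):
  k=0: a=12, p=12, q=1
  k=1: a=3, p=37, q=3
  k=2: a=5, p=197, q=16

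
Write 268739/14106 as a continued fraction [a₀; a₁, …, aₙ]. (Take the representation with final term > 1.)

[19; 19, 2, 5, 3, 1, 15]

268739 = 19*14106 + 725
14106 = 19*725 + 331
725 = 2*331 + 63
331 = 5*63 + 16
63 = 3*16 + 15
16 = 1*15 + 1
15 = 15*1 + 0  (stop)
So 268739/14106 = [19; 19, 2, 5, 3, 1, 15].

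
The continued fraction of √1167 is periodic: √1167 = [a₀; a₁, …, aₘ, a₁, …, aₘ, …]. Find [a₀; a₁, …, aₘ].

a₀ = ⌊√1167⌋ = 34.
With m₀=0, d₀=1 and mₖ₊₁ = dₖaₖ − mₖ, dₖ₊₁ = (n − mₖ₊₁²)/dₖ, aₖ₊₁ = ⌊(a₀+mₖ₊₁)/dₖ₊₁⌋:
  k=1: m=34, d=11, a=6
  k=2: m=32, d=13, a=5
  k=3: m=33, d=6, a=11
  k=4: m=33, d=13, a=5
  k=5: m=32, d=11, a=6
  k=6: m=34, d=1, a=68
d=1 and a=2a₀=68 at k=6, so the next step gives (m, d) = (34, 11) again — its k=1 value — and the period has length 6.

[34; 6, 5, 11, 5, 6, 68]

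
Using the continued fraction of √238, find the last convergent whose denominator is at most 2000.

11663/756

√238 = [15; 2, 2, 1, 14, 1, 2, 2, 30, …] (period length 8).
Convergents:
  p_0/q_0 = 15/1
  p_1/q_1 = 31/2
  p_2/q_2 = 77/5
  p_3/q_3 = 108/7
  p_4/q_4 = 1589/103
  p_5/q_5 = 1697/110
  p_6/q_6 = 4983/323
  p_7/q_7 = 11663/756
  p_8/q_8 = 354873/23003
q_7 = 756 ≤ 2000 < 23003 = q_8, so the answer is 11663/756.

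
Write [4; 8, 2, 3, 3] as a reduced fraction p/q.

799/194

Using pₖ = aₖpₖ₋₁ + pₖ₋₂ and qₖ = aₖqₖ₋₁ + qₖ₋₂:
  k=0: a=4, p=4, q=1
  k=1: a=8, p=33, q=8
  k=2: a=2, p=70, q=17
  k=3: a=3, p=243, q=59
  k=4: a=3, p=799, q=194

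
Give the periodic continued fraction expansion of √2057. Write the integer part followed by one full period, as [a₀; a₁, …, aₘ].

a₀ = ⌊√2057⌋ = 45.

[45; 2, 1, 4, 1, 2, 90]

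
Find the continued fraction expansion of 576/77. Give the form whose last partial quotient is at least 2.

576 = 7×77 + 37
77 = 2×37 + 3
37 = 12×3 + 1
3 = 3×1 + 0  (stop)
So 576/77 = [7; 2, 12, 3].

[7; 2, 12, 3]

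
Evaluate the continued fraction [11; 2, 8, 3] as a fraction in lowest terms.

Fold from the inside: start with 3/1.
  8 + 1/3 = 25/3
  2 + 3/25 = 53/25
  11 + 25/53 = 608/53

608/53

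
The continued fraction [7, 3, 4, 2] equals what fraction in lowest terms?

212/29

Fold from the inside: start with 2/1.
  4 + 1/2 = 9/2
  3 + 2/9 = 29/9
  7 + 9/29 = 212/29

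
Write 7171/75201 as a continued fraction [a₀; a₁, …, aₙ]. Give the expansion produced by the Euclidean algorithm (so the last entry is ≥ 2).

7171 = 0×75201 + 7171
75201 = 10×7171 + 3491
7171 = 2×3491 + 189
3491 = 18×189 + 89
189 = 2×89 + 11
89 = 8×11 + 1
11 = 11×1 + 0  (stop)
So 7171/75201 = [0; 10, 2, 18, 2, 8, 11].

[0; 10, 2, 18, 2, 8, 11]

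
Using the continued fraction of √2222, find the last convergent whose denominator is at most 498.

9899/210

√2222 = [47; 7, 4, 7, 94, …] (period length 4).
Convergents:
  p_0/q_0 = 47/1
  p_1/q_1 = 330/7
  p_2/q_2 = 1367/29
  p_3/q_3 = 9899/210
  p_4/q_4 = 931873/19769
q_3 = 210 ≤ 498 < 19769 = q_4, so the answer is 9899/210.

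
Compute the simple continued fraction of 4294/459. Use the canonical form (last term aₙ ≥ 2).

[9; 2, 1, 4, 2, 3, 4]

4294 = 9*459 + 163
459 = 2*163 + 133
163 = 1*133 + 30
133 = 4*30 + 13
30 = 2*13 + 4
13 = 3*4 + 1
4 = 4*1 + 0  (stop)
So 4294/459 = [9; 2, 1, 4, 2, 3, 4].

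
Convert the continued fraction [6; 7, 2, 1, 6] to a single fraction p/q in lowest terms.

Using pₖ = aₖpₖ₋₁ + pₖ₋₂ and qₖ = aₖqₖ₋₁ + qₖ₋₂:
  k=0: a=6, p=6, q=1
  k=1: a=7, p=43, q=7
  k=2: a=2, p=92, q=15
  k=3: a=1, p=135, q=22
  k=4: a=6, p=902, q=147

902/147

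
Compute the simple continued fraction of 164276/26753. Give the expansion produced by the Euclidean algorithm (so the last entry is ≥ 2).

[6; 7, 8, 2, 2, 5, 5, 3]

164276 = 6·26753 + 3758
26753 = 7·3758 + 447
3758 = 8·447 + 182
447 = 2·182 + 83
182 = 2·83 + 16
83 = 5·16 + 3
16 = 5·3 + 1
3 = 3·1 + 0  (stop)
So 164276/26753 = [6; 7, 8, 2, 2, 5, 5, 3].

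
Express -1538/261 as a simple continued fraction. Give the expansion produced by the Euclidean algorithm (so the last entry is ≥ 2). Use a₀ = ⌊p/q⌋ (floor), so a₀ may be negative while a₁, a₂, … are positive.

[-6; 9, 3, 9]

-1538 = -6*261 + 28
261 = 9*28 + 9
28 = 3*9 + 1
9 = 9*1 + 0  (stop)
So -1538/261 = [-6; 9, 3, 9].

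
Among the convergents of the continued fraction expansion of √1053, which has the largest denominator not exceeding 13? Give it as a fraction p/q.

√1053 = [32; 2, 4, 2, 64, …] (period length 4).
Convergents:
  p_0/q_0 = 32/1
  p_1/q_1 = 65/2
  p_2/q_2 = 292/9
  p_3/q_3 = 649/20
q_2 = 9 ≤ 13 < 20 = q_3, so the answer is 292/9.

292/9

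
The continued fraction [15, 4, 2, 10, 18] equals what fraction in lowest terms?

Fold from the inside: start with 18/1.
  10 + 1/18 = 181/18
  2 + 18/181 = 380/181
  4 + 181/380 = 1701/380
  15 + 380/1701 = 25895/1701

25895/1701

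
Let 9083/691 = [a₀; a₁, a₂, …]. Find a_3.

9083 = 13·691 + 100   →  a_0 = 13
691 = 6·100 + 91   →  a_1 = 6
100 = 1·91 + 9   →  a_2 = 1
91 = 10·9 + 1   →  a_3 = 10

10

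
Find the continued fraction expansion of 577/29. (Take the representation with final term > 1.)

577 = 19×29 + 26
29 = 1×26 + 3
26 = 8×3 + 2
3 = 1×2 + 1
2 = 2×1 + 0  (stop)
So 577/29 = [19; 1, 8, 1, 2].

[19; 1, 8, 1, 2]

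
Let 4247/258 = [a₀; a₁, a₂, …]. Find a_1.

4247 = 16·258 + 119   →  a_0 = 16
258 = 2·119 + 20   →  a_1 = 2

2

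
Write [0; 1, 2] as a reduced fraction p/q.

Fold from the inside: start with 2/1.
  1 + 1/2 = 3/2
  0 + 2/3 = 2/3

2/3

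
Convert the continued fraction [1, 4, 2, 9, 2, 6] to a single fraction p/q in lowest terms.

Using pₖ = aₖpₖ₋₁ + pₖ₋₂ and qₖ = aₖqₖ₋₁ + qₖ₋₂:
  k=0: a=1, p=1, q=1
  k=1: a=4, p=5, q=4
  k=2: a=2, p=11, q=9
  k=3: a=9, p=104, q=85
  k=4: a=2, p=219, q=179
  k=5: a=6, p=1418, q=1159

1418/1159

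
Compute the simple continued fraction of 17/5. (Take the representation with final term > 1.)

[3; 2, 2]

17 = 3*5 + 2
5 = 2*2 + 1
2 = 2*1 + 0  (stop)
So 17/5 = [3; 2, 2].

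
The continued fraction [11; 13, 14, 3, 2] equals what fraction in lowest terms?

14477/1307

Fold from the inside: start with 2/1.
  3 + 1/2 = 7/2
  14 + 2/7 = 100/7
  13 + 7/100 = 1307/100
  11 + 100/1307 = 14477/1307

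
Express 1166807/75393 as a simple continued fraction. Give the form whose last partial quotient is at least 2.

[15; 2, 10, 16, 13, 17]

1166807 = 15·75393 + 35912
75393 = 2·35912 + 3569
35912 = 10·3569 + 222
3569 = 16·222 + 17
222 = 13·17 + 1
17 = 17·1 + 0  (stop)
So 1166807/75393 = [15; 2, 10, 16, 13, 17].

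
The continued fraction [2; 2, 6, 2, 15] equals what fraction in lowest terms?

Fold from the inside: start with 15/1.
  2 + 1/15 = 31/15
  6 + 15/31 = 201/31
  2 + 31/201 = 433/201
  2 + 201/433 = 1067/433

1067/433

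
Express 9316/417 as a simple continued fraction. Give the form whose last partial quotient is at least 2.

[22; 2, 1, 14, 1, 3, 2]

9316 = 22·417 + 142
417 = 2·142 + 133
142 = 1·133 + 9
133 = 14·9 + 7
9 = 1·7 + 2
7 = 3·2 + 1
2 = 2·1 + 0  (stop)
So 9316/417 = [22; 2, 1, 14, 1, 3, 2].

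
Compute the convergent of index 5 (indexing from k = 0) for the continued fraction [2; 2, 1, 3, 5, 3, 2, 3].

Using pₖ = aₖpₖ₋₁ + pₖ₋₂, qₖ = aₖqₖ₋₁ + qₖ₋₂ (with p₋₁=1, p₋₂=0, q₋₁=0, q₋₂=1):
  k=0: a=2, p=2, q=1
  k=1: a=2, p=5, q=2
  k=2: a=1, p=7, q=3
  k=3: a=3, p=26, q=11
  k=4: a=5, p=137, q=58
  k=5: a=3, p=437, q=185

437/185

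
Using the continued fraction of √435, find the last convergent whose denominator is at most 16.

146/7

√435 = [20; 1, 5, 1, 40, …] (period length 4).
Convergents:
  p_0/q_0 = 20/1
  p_1/q_1 = 21/1
  p_2/q_2 = 125/6
  p_3/q_3 = 146/7
  p_4/q_4 = 5965/286
q_3 = 7 ≤ 16 < 286 = q_4, so the answer is 146/7.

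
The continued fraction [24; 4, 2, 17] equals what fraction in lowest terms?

3803/157

Fold from the inside: start with 17/1.
  2 + 1/17 = 35/17
  4 + 17/35 = 157/35
  24 + 35/157 = 3803/157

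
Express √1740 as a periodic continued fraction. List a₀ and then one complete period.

[41; 1, 2, 2, 20, 2, 2, 1, 82]

a₀ = ⌊√1740⌋ = 41.
With m₀=0, d₀=1 and mₖ₊₁ = dₖaₖ − mₖ, dₖ₊₁ = (n − mₖ₊₁²)/dₖ, aₖ₊₁ = ⌊(a₀+mₖ₊₁)/dₖ₊₁⌋:
  k=1: m=41, d=59, a=1
  k=2: m=18, d=24, a=2
  k=3: m=30, d=35, a=2
  k=4: m=40, d=4, a=20
  k=5: m=40, d=35, a=2
  k=6: m=30, d=24, a=2
  k=7: m=18, d=59, a=1
  k=8: m=41, d=1, a=82
d=1 and a=2a₀=82 at k=8, so the next step gives (m, d) = (41, 59) again — its k=1 value — and the period has length 8.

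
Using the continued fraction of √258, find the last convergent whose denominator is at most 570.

√258 = [16; 16, 32, …] (period length 2).
Convergents:
  p_0/q_0 = 16/1
  p_1/q_1 = 257/16
  p_2/q_2 = 8240/513
  p_3/q_3 = 132097/8224
q_2 = 513 ≤ 570 < 8224 = q_3, so the answer is 8240/513.

8240/513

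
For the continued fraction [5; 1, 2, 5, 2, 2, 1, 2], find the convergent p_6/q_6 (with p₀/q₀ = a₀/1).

Using pₖ = aₖpₖ₋₁ + pₖ₋₂, qₖ = aₖqₖ₋₁ + qₖ₋₂ (with p₋₁=1, p₋₂=0, q₋₁=0, q₋₂=1):
  k=0: a=5, p=5, q=1
  k=1: a=1, p=6, q=1
  k=2: a=2, p=17, q=3
  k=3: a=5, p=91, q=16
  k=4: a=2, p=199, q=35
  k=5: a=2, p=489, q=86
  k=6: a=1, p=688, q=121

688/121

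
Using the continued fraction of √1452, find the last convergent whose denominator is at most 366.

√1452 = [38; 9, 1, 1, 18, 1, 1, 9, 76, …] (period length 8).
Convergents:
  p_0/q_0 = 38/1
  p_1/q_1 = 343/9
  p_2/q_2 = 381/10
  p_3/q_3 = 724/19
  p_4/q_4 = 13413/352
  p_5/q_5 = 14137/371
q_4 = 352 ≤ 366 < 371 = q_5, so the answer is 13413/352.

13413/352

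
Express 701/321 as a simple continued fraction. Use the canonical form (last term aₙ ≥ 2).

[2; 5, 2, 3, 1, 2, 2]

701 = 2*321 + 59
321 = 5*59 + 26
59 = 2*26 + 7
26 = 3*7 + 5
7 = 1*5 + 2
5 = 2*2 + 1
2 = 2*1 + 0  (stop)
So 701/321 = [2; 5, 2, 3, 1, 2, 2].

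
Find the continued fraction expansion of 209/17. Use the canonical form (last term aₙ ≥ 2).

209 = 12×17 + 5
17 = 3×5 + 2
5 = 2×2 + 1
2 = 2×1 + 0  (stop)
So 209/17 = [12; 3, 2, 2].

[12; 3, 2, 2]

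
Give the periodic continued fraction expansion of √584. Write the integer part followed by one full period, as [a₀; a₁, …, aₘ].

a₀ = ⌊√584⌋ = 24.
With m₀=0, d₀=1 and mₖ₊₁ = dₖaₖ − mₖ, dₖ₊₁ = (n − mₖ₊₁²)/dₖ, aₖ₊₁ = ⌊(a₀+mₖ₊₁)/dₖ₊₁⌋:
  k=1: m=24, d=8, a=6
  k=2: m=24, d=1, a=48
d=1 and a=2a₀=48 at k=2, so the next step gives (m, d) = (24, 8) again — its k=1 value — and the period has length 2.

[24; 6, 48]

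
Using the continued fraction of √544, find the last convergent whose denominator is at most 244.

2449/105

√544 = [23; 3, 11, 3, 46, …] (period length 4).
Convergents:
  p_0/q_0 = 23/1
  p_1/q_1 = 70/3
  p_2/q_2 = 793/34
  p_3/q_3 = 2449/105
  p_4/q_4 = 113447/4864
q_3 = 105 ≤ 244 < 4864 = q_4, so the answer is 2449/105.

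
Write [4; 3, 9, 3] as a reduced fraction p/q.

376/87

Using pₖ = aₖpₖ₋₁ + pₖ₋₂ and qₖ = aₖqₖ₋₁ + qₖ₋₂:
  k=0: a=4, p=4, q=1
  k=1: a=3, p=13, q=3
  k=2: a=9, p=121, q=28
  k=3: a=3, p=376, q=87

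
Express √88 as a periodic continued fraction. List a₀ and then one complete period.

[9; 2, 1, 1, 1, 2, 18]

a₀ = ⌊√88⌋ = 9.
With m₀=0, d₀=1 and mₖ₊₁ = dₖaₖ − mₖ, dₖ₊₁ = (n − mₖ₊₁²)/dₖ, aₖ₊₁ = ⌊(a₀+mₖ₊₁)/dₖ₊₁⌋:
  k=1: m=9, d=7, a=2
  k=2: m=5, d=9, a=1
  k=3: m=4, d=8, a=1
  k=4: m=4, d=9, a=1
  k=5: m=5, d=7, a=2
  k=6: m=9, d=1, a=18
d=1 and a=2a₀=18 at k=6, so the next step gives (m, d) = (9, 7) again — its k=1 value — and the period has length 6.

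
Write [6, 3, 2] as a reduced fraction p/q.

Fold from the inside: start with 2/1.
  3 + 1/2 = 7/2
  6 + 2/7 = 44/7

44/7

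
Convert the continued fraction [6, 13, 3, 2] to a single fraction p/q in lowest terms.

Fold from the inside: start with 2/1.
  3 + 1/2 = 7/2
  13 + 2/7 = 93/7
  6 + 7/93 = 565/93

565/93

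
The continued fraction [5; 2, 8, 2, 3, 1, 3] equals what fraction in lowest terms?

3327/608

Using pₖ = aₖpₖ₋₁ + pₖ₋₂ and qₖ = aₖqₖ₋₁ + qₖ₋₂:
  k=0: a=5, p=5, q=1
  k=1: a=2, p=11, q=2
  k=2: a=8, p=93, q=17
  k=3: a=2, p=197, q=36
  k=4: a=3, p=684, q=125
  k=5: a=1, p=881, q=161
  k=6: a=3, p=3327, q=608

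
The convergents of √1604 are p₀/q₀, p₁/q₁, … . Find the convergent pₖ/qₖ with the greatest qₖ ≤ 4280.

√1604 = [40; 20, 80, …] (period length 2).
Convergents:
  p_0/q_0 = 40/1
  p_1/q_1 = 801/20
  p_2/q_2 = 64120/1601
  p_3/q_3 = 1283201/32040
q_2 = 1601 ≤ 4280 < 32040 = q_3, so the answer is 64120/1601.

64120/1601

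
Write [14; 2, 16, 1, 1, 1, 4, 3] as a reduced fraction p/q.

Using pₖ = aₖpₖ₋₁ + pₖ₋₂ and qₖ = aₖqₖ₋₁ + qₖ₋₂:
  k=0: a=14, p=14, q=1
  k=1: a=2, p=29, q=2
  k=2: a=16, p=478, q=33
  k=3: a=1, p=507, q=35
  k=4: a=1, p=985, q=68
  k=5: a=1, p=1492, q=103
  k=6: a=4, p=6953, q=480
  k=7: a=3, p=22351, q=1543

22351/1543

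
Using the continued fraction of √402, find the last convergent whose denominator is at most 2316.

16060/801

√402 = [20; 20, 40, …] (period length 2).
Convergents:
  p_0/q_0 = 20/1
  p_1/q_1 = 401/20
  p_2/q_2 = 16060/801
  p_3/q_3 = 321601/16040
q_2 = 801 ≤ 2316 < 16040 = q_3, so the answer is 16060/801.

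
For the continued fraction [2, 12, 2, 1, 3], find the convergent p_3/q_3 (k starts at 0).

Using pₖ = aₖpₖ₋₁ + pₖ₋₂, qₖ = aₖqₖ₋₁ + qₖ₋₂ (with p₋₁=1, p₋₂=0, q₋₁=0, q₋₂=1):
  k=0: a=2, p=2, q=1
  k=1: a=12, p=25, q=12
  k=2: a=2, p=52, q=25
  k=3: a=1, p=77, q=37

77/37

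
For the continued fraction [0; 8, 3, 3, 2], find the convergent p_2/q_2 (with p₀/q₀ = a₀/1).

Using pₖ = aₖpₖ₋₁ + pₖ₋₂, qₖ = aₖqₖ₋₁ + qₖ₋₂ (with p₋₁=1, p₋₂=0, q₋₁=0, q₋₂=1):
  k=0: a=0, p=0, q=1
  k=1: a=8, p=1, q=8
  k=2: a=3, p=3, q=25

3/25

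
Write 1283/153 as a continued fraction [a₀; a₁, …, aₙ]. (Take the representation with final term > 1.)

1283 = 8×153 + 59
153 = 2×59 + 35
59 = 1×35 + 24
35 = 1×24 + 11
24 = 2×11 + 2
11 = 5×2 + 1
2 = 2×1 + 0  (stop)
So 1283/153 = [8; 2, 1, 1, 2, 5, 2].

[8; 2, 1, 1, 2, 5, 2]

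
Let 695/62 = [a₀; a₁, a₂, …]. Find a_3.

3

695 = 11·62 + 13   →  a_0 = 11
62 = 4·13 + 10   →  a_1 = 4
13 = 1·10 + 3   →  a_2 = 1
10 = 3·3 + 1   →  a_3 = 3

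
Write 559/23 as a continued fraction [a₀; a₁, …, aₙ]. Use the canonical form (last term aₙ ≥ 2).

559 = 24·23 + 7
23 = 3·7 + 2
7 = 3·2 + 1
2 = 2·1 + 0  (stop)
So 559/23 = [24; 3, 3, 2].

[24; 3, 3, 2]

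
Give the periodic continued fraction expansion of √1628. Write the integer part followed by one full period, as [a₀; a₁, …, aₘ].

a₀ = ⌊√1628⌋ = 40.
With m₀=0, d₀=1 and mₖ₊₁ = dₖaₖ − mₖ, dₖ₊₁ = (n − mₖ₊₁²)/dₖ, aₖ₊₁ = ⌊(a₀+mₖ₊₁)/dₖ₊₁⌋:
  k=1: m=40, d=28, a=2
  k=2: m=16, d=49, a=1
  k=3: m=33, d=11, a=6
  k=4: m=33, d=49, a=1
  k=5: m=16, d=28, a=2
  k=6: m=40, d=1, a=80
d=1 and a=2a₀=80 at k=6, so the next step gives (m, d) = (40, 28) again — its k=1 value — and the period has length 6.

[40; 2, 1, 6, 1, 2, 80]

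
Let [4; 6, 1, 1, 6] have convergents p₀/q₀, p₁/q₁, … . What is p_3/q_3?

Using pₖ = aₖpₖ₋₁ + pₖ₋₂, qₖ = aₖqₖ₋₁ + qₖ₋₂ (with p₋₁=1, p₋₂=0, q₋₁=0, q₋₂=1):
  k=0: a=4, p=4, q=1
  k=1: a=6, p=25, q=6
  k=2: a=1, p=29, q=7
  k=3: a=1, p=54, q=13

54/13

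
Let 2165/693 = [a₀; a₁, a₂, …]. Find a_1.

8

2165 = 3·693 + 86   →  a_0 = 3
693 = 8·86 + 5   →  a_1 = 8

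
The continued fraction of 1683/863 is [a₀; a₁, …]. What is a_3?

1683 = 1·863 + 820   →  a_0 = 1
863 = 1·820 + 43   →  a_1 = 1
820 = 19·43 + 3   →  a_2 = 19
43 = 14·3 + 1   →  a_3 = 14

14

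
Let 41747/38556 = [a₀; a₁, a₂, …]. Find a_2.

12

41747 = 1·38556 + 3191   →  a_0 = 1
38556 = 12·3191 + 264   →  a_1 = 12
3191 = 12·264 + 23   →  a_2 = 12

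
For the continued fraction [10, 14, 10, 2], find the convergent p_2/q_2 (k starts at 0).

Using pₖ = aₖpₖ₋₁ + pₖ₋₂, qₖ = aₖqₖ₋₁ + qₖ₋₂ (with p₋₁=1, p₋₂=0, q₋₁=0, q₋₂=1):
  k=0: a=10, p=10, q=1
  k=1: a=14, p=141, q=14
  k=2: a=10, p=1420, q=141

1420/141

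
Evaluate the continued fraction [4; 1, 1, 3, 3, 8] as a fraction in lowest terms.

872/191

Fold from the inside: start with 8/1.
  3 + 1/8 = 25/8
  3 + 8/25 = 83/25
  1 + 25/83 = 108/83
  1 + 83/108 = 191/108
  4 + 108/191 = 872/191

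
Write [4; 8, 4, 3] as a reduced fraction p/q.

Using pₖ = aₖpₖ₋₁ + pₖ₋₂ and qₖ = aₖqₖ₋₁ + qₖ₋₂:
  k=0: a=4, p=4, q=1
  k=1: a=8, p=33, q=8
  k=2: a=4, p=136, q=33
  k=3: a=3, p=441, q=107

441/107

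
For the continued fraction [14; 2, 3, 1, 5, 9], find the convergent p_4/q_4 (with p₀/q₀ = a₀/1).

751/52

Using pₖ = aₖpₖ₋₁ + pₖ₋₂, qₖ = aₖqₖ₋₁ + qₖ₋₂ (with p₋₁=1, p₋₂=0, q₋₁=0, q₋₂=1):
  k=0: a=14, p=14, q=1
  k=1: a=2, p=29, q=2
  k=2: a=3, p=101, q=7
  k=3: a=1, p=130, q=9
  k=4: a=5, p=751, q=52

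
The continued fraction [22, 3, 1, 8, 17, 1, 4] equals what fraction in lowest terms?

69776/3135

Using pₖ = aₖpₖ₋₁ + pₖ₋₂ and qₖ = aₖqₖ₋₁ + qₖ₋₂:
  k=0: a=22, p=22, q=1
  k=1: a=3, p=67, q=3
  k=2: a=1, p=89, q=4
  k=3: a=8, p=779, q=35
  k=4: a=17, p=13332, q=599
  k=5: a=1, p=14111, q=634
  k=6: a=4, p=69776, q=3135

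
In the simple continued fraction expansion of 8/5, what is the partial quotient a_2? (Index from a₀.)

8 = 1·5 + 3   →  a_0 = 1
5 = 1·3 + 2   →  a_1 = 1
3 = 1·2 + 1   →  a_2 = 1

1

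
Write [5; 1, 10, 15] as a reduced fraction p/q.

Using pₖ = aₖpₖ₋₁ + pₖ₋₂ and qₖ = aₖqₖ₋₁ + qₖ₋₂:
  k=0: a=5, p=5, q=1
  k=1: a=1, p=6, q=1
  k=2: a=10, p=65, q=11
  k=3: a=15, p=981, q=166

981/166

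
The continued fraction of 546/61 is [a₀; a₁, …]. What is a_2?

546 = 8·61 + 58   →  a_0 = 8
61 = 1·58 + 3   →  a_1 = 1
58 = 19·3 + 1   →  a_2 = 19

19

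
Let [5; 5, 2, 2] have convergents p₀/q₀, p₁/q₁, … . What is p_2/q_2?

Using pₖ = aₖpₖ₋₁ + pₖ₋₂, qₖ = aₖqₖ₋₁ + qₖ₋₂ (with p₋₁=1, p₋₂=0, q₋₁=0, q₋₂=1):
  k=0: a=5, p=5, q=1
  k=1: a=5, p=26, q=5
  k=2: a=2, p=57, q=11

57/11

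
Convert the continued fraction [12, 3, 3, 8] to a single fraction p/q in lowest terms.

Fold from the inside: start with 8/1.
  3 + 1/8 = 25/8
  3 + 8/25 = 83/25
  12 + 25/83 = 1021/83

1021/83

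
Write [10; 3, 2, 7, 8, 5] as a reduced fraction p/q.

22295/2167

Fold from the inside: start with 5/1.
  8 + 1/5 = 41/5
  7 + 5/41 = 292/41
  2 + 41/292 = 625/292
  3 + 292/625 = 2167/625
  10 + 625/2167 = 22295/2167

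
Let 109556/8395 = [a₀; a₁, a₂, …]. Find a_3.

15

109556 = 13·8395 + 421   →  a_0 = 13
8395 = 19·421 + 396   →  a_1 = 19
421 = 1·396 + 25   →  a_2 = 1
396 = 15·25 + 21   →  a_3 = 15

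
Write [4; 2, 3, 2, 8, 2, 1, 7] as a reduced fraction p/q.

14345/3233

Fold from the inside: start with 7/1.
  1 + 1/7 = 8/7
  2 + 7/8 = 23/8
  8 + 8/23 = 192/23
  2 + 23/192 = 407/192
  3 + 192/407 = 1413/407
  2 + 407/1413 = 3233/1413
  4 + 1413/3233 = 14345/3233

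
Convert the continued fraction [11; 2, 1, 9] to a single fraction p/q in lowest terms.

Using pₖ = aₖpₖ₋₁ + pₖ₋₂ and qₖ = aₖqₖ₋₁ + qₖ₋₂:
  k=0: a=11, p=11, q=1
  k=1: a=2, p=23, q=2
  k=2: a=1, p=34, q=3
  k=3: a=9, p=329, q=29

329/29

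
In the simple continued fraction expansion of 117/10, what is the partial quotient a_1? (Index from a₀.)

117 = 11·10 + 7   →  a_0 = 11
10 = 1·7 + 3   →  a_1 = 1

1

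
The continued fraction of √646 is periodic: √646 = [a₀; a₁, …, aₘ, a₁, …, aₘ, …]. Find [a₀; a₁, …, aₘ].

[25; 2, 2, 2, 50]

a₀ = ⌊√646⌋ = 25.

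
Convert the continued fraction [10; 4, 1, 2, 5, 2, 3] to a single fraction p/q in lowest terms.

Fold from the inside: start with 3/1.
  2 + 1/3 = 7/3
  5 + 3/7 = 38/7
  2 + 7/38 = 83/38
  1 + 38/83 = 121/83
  4 + 83/121 = 567/121
  10 + 121/567 = 5791/567

5791/567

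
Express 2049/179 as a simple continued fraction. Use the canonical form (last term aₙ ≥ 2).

2049 = 11*179 + 80
179 = 2*80 + 19
80 = 4*19 + 4
19 = 4*4 + 3
4 = 1*3 + 1
3 = 3*1 + 0  (stop)
So 2049/179 = [11; 2, 4, 4, 1, 3].

[11; 2, 4, 4, 1, 3]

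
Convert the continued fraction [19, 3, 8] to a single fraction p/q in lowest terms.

Using pₖ = aₖpₖ₋₁ + pₖ₋₂ and qₖ = aₖqₖ₋₁ + qₖ₋₂:
  k=0: a=19, p=19, q=1
  k=1: a=3, p=58, q=3
  k=2: a=8, p=483, q=25

483/25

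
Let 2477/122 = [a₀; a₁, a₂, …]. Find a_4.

1

2477 = 20·122 + 37   →  a_0 = 20
122 = 3·37 + 11   →  a_1 = 3
37 = 3·11 + 4   →  a_2 = 3
11 = 2·4 + 3   →  a_3 = 2
4 = 1·3 + 1   →  a_4 = 1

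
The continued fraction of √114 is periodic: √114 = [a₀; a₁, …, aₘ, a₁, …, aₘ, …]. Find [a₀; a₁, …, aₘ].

[10; 1, 2, 10, 2, 1, 20]

a₀ = ⌊√114⌋ = 10.
With m₀=0, d₀=1 and mₖ₊₁ = dₖaₖ − mₖ, dₖ₊₁ = (n − mₖ₊₁²)/dₖ, aₖ₊₁ = ⌊(a₀+mₖ₊₁)/dₖ₊₁⌋:
  k=1: m=10, d=14, a=1
  k=2: m=4, d=7, a=2
  k=3: m=10, d=2, a=10
  k=4: m=10, d=7, a=2
  k=5: m=4, d=14, a=1
  k=6: m=10, d=1, a=20
d=1 and a=2a₀=20 at k=6, so the next step gives (m, d) = (10, 14) again — its k=1 value — and the period has length 6.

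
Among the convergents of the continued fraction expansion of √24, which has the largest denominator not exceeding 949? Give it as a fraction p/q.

√24 = [4; 1, 8, …] (period length 2).
Convergents:
  p_0/q_0 = 4/1
  p_1/q_1 = 5/1
  p_2/q_2 = 44/9
  p_3/q_3 = 49/10
  p_4/q_4 = 436/89
  p_5/q_5 = 485/99
  p_6/q_6 = 4316/881
  p_7/q_7 = 4801/980
q_6 = 881 ≤ 949 < 980 = q_7, so the answer is 4316/881.

4316/881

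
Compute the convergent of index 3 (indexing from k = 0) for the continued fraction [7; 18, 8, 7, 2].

Using pₖ = aₖpₖ₋₁ + pₖ₋₂, qₖ = aₖqₖ₋₁ + qₖ₋₂ (with p₋₁=1, p₋₂=0, q₋₁=0, q₋₂=1):
  k=0: a=7, p=7, q=1
  k=1: a=18, p=127, q=18
  k=2: a=8, p=1023, q=145
  k=3: a=7, p=7288, q=1033

7288/1033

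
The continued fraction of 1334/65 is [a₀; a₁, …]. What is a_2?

1

1334 = 20·65 + 34   →  a_0 = 20
65 = 1·34 + 31   →  a_1 = 1
34 = 1·31 + 3   →  a_2 = 1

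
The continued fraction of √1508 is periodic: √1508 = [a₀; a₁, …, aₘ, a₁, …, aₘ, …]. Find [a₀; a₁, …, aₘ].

[38; 1, 4, 1, 76]

a₀ = ⌊√1508⌋ = 38.
With m₀=0, d₀=1 and mₖ₊₁ = dₖaₖ − mₖ, dₖ₊₁ = (n − mₖ₊₁²)/dₖ, aₖ₊₁ = ⌊(a₀+mₖ₊₁)/dₖ₊₁⌋:
  k=1: m=38, d=64, a=1
  k=2: m=26, d=13, a=4
  k=3: m=26, d=64, a=1
  k=4: m=38, d=1, a=76
d=1 and a=2a₀=76 at k=4, so the next step gives (m, d) = (38, 64) again — its k=1 value — and the period has length 4.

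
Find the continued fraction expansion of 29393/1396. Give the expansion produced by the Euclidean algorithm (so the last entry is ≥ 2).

[21; 18, 7, 1, 2, 3]

29393 = 21·1396 + 77
1396 = 18·77 + 10
77 = 7·10 + 7
10 = 1·7 + 3
7 = 2·3 + 1
3 = 3·1 + 0  (stop)
So 29393/1396 = [21; 18, 7, 1, 2, 3].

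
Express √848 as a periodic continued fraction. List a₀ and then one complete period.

a₀ = ⌊√848⌋ = 29.
With m₀=0, d₀=1 and mₖ₊₁ = dₖaₖ − mₖ, dₖ₊₁ = (n − mₖ₊₁²)/dₖ, aₖ₊₁ = ⌊(a₀+mₖ₊₁)/dₖ₊₁⌋:
  k=1: m=29, d=7, a=8
  k=2: m=27, d=17, a=3
  k=3: m=24, d=16, a=3
  k=4: m=24, d=17, a=3
  k=5: m=27, d=7, a=8
  k=6: m=29, d=1, a=58
d=1 and a=2a₀=58 at k=6, so the next step gives (m, d) = (29, 7) again — its k=1 value — and the period has length 6.

[29; 8, 3, 3, 3, 8, 58]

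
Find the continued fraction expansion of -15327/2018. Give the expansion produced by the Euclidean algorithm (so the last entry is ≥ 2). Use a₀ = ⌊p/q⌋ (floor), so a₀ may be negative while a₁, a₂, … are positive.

-15327 = -8×2018 + 817
2018 = 2×817 + 384
817 = 2×384 + 49
384 = 7×49 + 41
49 = 1×41 + 8
41 = 5×8 + 1
8 = 8×1 + 0  (stop)
So -15327/2018 = [-8; 2, 2, 7, 1, 5, 8].

[-8; 2, 2, 7, 1, 5, 8]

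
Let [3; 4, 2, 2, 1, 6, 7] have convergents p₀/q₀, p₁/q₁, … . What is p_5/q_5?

671/208

Using pₖ = aₖpₖ₋₁ + pₖ₋₂, qₖ = aₖqₖ₋₁ + qₖ₋₂ (with p₋₁=1, p₋₂=0, q₋₁=0, q₋₂=1):
  k=0: a=3, p=3, q=1
  k=1: a=4, p=13, q=4
  k=2: a=2, p=29, q=9
  k=3: a=2, p=71, q=22
  k=4: a=1, p=100, q=31
  k=5: a=6, p=671, q=208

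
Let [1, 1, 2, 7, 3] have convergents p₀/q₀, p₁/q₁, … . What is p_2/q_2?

5/3

Using pₖ = aₖpₖ₋₁ + pₖ₋₂, qₖ = aₖqₖ₋₁ + qₖ₋₂ (with p₋₁=1, p₋₂=0, q₋₁=0, q₋₂=1):
  k=0: a=1, p=1, q=1
  k=1: a=1, p=2, q=1
  k=2: a=2, p=5, q=3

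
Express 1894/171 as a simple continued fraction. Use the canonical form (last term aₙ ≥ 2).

[11; 13, 6, 2]

1894 = 11×171 + 13
171 = 13×13 + 2
13 = 6×2 + 1
2 = 2×1 + 0  (stop)
So 1894/171 = [11; 13, 6, 2].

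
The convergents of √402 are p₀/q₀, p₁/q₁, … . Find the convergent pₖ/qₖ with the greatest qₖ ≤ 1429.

√402 = [20; 20, 40, …] (period length 2).
Convergents:
  p_0/q_0 = 20/1
  p_1/q_1 = 401/20
  p_2/q_2 = 16060/801
  p_3/q_3 = 321601/16040
q_2 = 801 ≤ 1429 < 16040 = q_3, so the answer is 16060/801.

16060/801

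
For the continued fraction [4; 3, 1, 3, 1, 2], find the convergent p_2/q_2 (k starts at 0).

Using pₖ = aₖpₖ₋₁ + pₖ₋₂, qₖ = aₖqₖ₋₁ + qₖ₋₂ (with p₋₁=1, p₋₂=0, q₋₁=0, q₋₂=1):
  k=0: a=4, p=4, q=1
  k=1: a=3, p=13, q=3
  k=2: a=1, p=17, q=4

17/4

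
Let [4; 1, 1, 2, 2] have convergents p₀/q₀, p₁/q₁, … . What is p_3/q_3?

Using pₖ = aₖpₖ₋₁ + pₖ₋₂, qₖ = aₖqₖ₋₁ + qₖ₋₂ (with p₋₁=1, p₋₂=0, q₋₁=0, q₋₂=1):
  k=0: a=4, p=4, q=1
  k=1: a=1, p=5, q=1
  k=2: a=1, p=9, q=2
  k=3: a=2, p=23, q=5

23/5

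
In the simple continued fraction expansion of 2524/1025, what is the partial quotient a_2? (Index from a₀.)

6

2524 = 2·1025 + 474   →  a_0 = 2
1025 = 2·474 + 77   →  a_1 = 2
474 = 6·77 + 12   →  a_2 = 6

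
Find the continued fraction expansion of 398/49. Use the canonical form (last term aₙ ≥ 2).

398 = 8×49 + 6
49 = 8×6 + 1
6 = 6×1 + 0  (stop)
So 398/49 = [8; 8, 6].

[8; 8, 6]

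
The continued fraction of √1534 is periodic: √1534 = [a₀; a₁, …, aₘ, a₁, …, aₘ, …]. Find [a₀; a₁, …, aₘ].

a₀ = ⌊√1534⌋ = 39.
With m₀=0, d₀=1 and mₖ₊₁ = dₖaₖ − mₖ, dₖ₊₁ = (n − mₖ₊₁²)/dₖ, aₖ₊₁ = ⌊(a₀+mₖ₊₁)/dₖ₊₁⌋:
  k=1: m=39, d=13, a=6
  k=2: m=39, d=1, a=78
d=1 and a=2a₀=78 at k=2, so the next step gives (m, d) = (39, 13) again — its k=1 value — and the period has length 2.

[39; 6, 78]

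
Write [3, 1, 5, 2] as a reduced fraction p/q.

50/13

Using pₖ = aₖpₖ₋₁ + pₖ₋₂ and qₖ = aₖqₖ₋₁ + qₖ₋₂:
  k=0: a=3, p=3, q=1
  k=1: a=1, p=4, q=1
  k=2: a=5, p=23, q=6
  k=3: a=2, p=50, q=13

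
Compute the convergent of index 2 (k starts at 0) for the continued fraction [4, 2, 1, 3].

13/3

Using pₖ = aₖpₖ₋₁ + pₖ₋₂, qₖ = aₖqₖ₋₁ + qₖ₋₂ (with p₋₁=1, p₋₂=0, q₋₁=0, q₋₂=1):
  k=0: a=4, p=4, q=1
  k=1: a=2, p=9, q=2
  k=2: a=1, p=13, q=3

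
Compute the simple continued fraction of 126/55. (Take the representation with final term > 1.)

[2; 3, 2, 3, 2]

126 = 2×55 + 16
55 = 3×16 + 7
16 = 2×7 + 2
7 = 3×2 + 1
2 = 2×1 + 0  (stop)
So 126/55 = [2; 3, 2, 3, 2].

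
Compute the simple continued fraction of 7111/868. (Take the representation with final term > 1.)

[8; 5, 5, 16, 2]

7111 = 8·868 + 167
868 = 5·167 + 33
167 = 5·33 + 2
33 = 16·2 + 1
2 = 2·1 + 0  (stop)
So 7111/868 = [8; 5, 5, 16, 2].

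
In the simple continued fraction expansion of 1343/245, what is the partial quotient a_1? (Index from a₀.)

2

1343 = 5·245 + 118   →  a_0 = 5
245 = 2·118 + 9   →  a_1 = 2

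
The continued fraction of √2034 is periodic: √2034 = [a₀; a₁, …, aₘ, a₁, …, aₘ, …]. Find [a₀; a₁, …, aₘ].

a₀ = ⌊√2034⌋ = 45.
With m₀=0, d₀=1 and mₖ₊₁ = dₖaₖ − mₖ, dₖ₊₁ = (n − mₖ₊₁²)/dₖ, aₖ₊₁ = ⌊(a₀+mₖ₊₁)/dₖ₊₁⌋:
  k=1: m=45, d=9, a=10
  k=2: m=45, d=1, a=90
d=1 and a=2a₀=90 at k=2, so the next step gives (m, d) = (45, 9) again — its k=1 value — and the period has length 2.

[45; 10, 90]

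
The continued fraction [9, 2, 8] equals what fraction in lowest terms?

Using pₖ = aₖpₖ₋₁ + pₖ₋₂ and qₖ = aₖqₖ₋₁ + qₖ₋₂:
  k=0: a=9, p=9, q=1
  k=1: a=2, p=19, q=2
  k=2: a=8, p=161, q=17

161/17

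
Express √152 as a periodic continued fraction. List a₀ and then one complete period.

a₀ = ⌊√152⌋ = 12.
With m₀=0, d₀=1 and mₖ₊₁ = dₖaₖ − mₖ, dₖ₊₁ = (n − mₖ₊₁²)/dₖ, aₖ₊₁ = ⌊(a₀+mₖ₊₁)/dₖ₊₁⌋:
  k=1: m=12, d=8, a=3
  k=2: m=12, d=1, a=24
d=1 and a=2a₀=24 at k=2, so the next step gives (m, d) = (12, 8) again — its k=1 value — and the period has length 2.

[12; 3, 24]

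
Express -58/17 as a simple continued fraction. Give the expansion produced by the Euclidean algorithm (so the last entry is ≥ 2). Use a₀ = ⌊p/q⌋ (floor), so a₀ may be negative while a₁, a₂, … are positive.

-58 = -4×17 + 10
17 = 1×10 + 7
10 = 1×7 + 3
7 = 2×3 + 1
3 = 3×1 + 0  (stop)
So -58/17 = [-4; 1, 1, 2, 3].

[-4; 1, 1, 2, 3]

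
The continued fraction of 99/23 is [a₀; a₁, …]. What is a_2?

99 = 4·23 + 7   →  a_0 = 4
23 = 3·7 + 2   →  a_1 = 3
7 = 3·2 + 1   →  a_2 = 3

3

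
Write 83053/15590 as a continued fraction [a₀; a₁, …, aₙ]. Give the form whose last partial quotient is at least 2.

83053 = 5*15590 + 5103
15590 = 3*5103 + 281
5103 = 18*281 + 45
281 = 6*45 + 11
45 = 4*11 + 1
11 = 11*1 + 0  (stop)
So 83053/15590 = [5; 3, 18, 6, 4, 11].

[5; 3, 18, 6, 4, 11]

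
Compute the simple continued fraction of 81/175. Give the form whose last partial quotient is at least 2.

[0; 2, 6, 4, 3]

81 = 0×175 + 81
175 = 2×81 + 13
81 = 6×13 + 3
13 = 4×3 + 1
3 = 3×1 + 0  (stop)
So 81/175 = [0; 2, 6, 4, 3].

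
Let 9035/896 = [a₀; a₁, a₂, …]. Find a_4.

9035 = 10·896 + 75   →  a_0 = 10
896 = 11·75 + 71   →  a_1 = 11
75 = 1·71 + 4   →  a_2 = 1
71 = 17·4 + 3   →  a_3 = 17
4 = 1·3 + 1   →  a_4 = 1

1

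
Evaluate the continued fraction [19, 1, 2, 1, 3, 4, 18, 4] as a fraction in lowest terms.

Fold from the inside: start with 4/1.
  18 + 1/4 = 73/4
  4 + 4/73 = 296/73
  3 + 73/296 = 961/296
  1 + 296/961 = 1257/961
  2 + 961/1257 = 3475/1257
  1 + 1257/3475 = 4732/3475
  19 + 3475/4732 = 93383/4732

93383/4732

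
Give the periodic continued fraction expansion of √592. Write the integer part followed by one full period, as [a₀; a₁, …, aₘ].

a₀ = ⌊√592⌋ = 24.
With m₀=0, d₀=1 and mₖ₊₁ = dₖaₖ − mₖ, dₖ₊₁ = (n − mₖ₊₁²)/dₖ, aₖ₊₁ = ⌊(a₀+mₖ₊₁)/dₖ₊₁⌋:
  k=1: m=24, d=16, a=3
  k=2: m=24, d=1, a=48
d=1 and a=2a₀=48 at k=2, so the next step gives (m, d) = (24, 16) again — its k=1 value — and the period has length 2.

[24; 3, 48]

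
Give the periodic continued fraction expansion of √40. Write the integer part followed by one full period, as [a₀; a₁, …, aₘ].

a₀ = ⌊√40⌋ = 6.
With m₀=0, d₀=1 and mₖ₊₁ = dₖaₖ − mₖ, dₖ₊₁ = (n − mₖ₊₁²)/dₖ, aₖ₊₁ = ⌊(a₀+mₖ₊₁)/dₖ₊₁⌋:
  k=1: m=6, d=4, a=3
  k=2: m=6, d=1, a=12
d=1 and a=2a₀=12 at k=2, so the next step gives (m, d) = (6, 4) again — its k=1 value — and the period has length 2.

[6; 3, 12]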